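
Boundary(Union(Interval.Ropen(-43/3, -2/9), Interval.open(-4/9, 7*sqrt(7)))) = {-43/3, 7*sqrt(7)}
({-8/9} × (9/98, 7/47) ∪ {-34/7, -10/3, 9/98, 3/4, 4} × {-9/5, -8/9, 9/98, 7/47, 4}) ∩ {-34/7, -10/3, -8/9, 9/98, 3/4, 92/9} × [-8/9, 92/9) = ({-8/9} × (9/98, 7/47)) ∪ ({-34/7, -10/3, 9/98, 3/4} × {-8/9, 9/98, 7/47, 4})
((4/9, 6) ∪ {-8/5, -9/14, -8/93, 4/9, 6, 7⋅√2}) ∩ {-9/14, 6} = {-9/14, 6}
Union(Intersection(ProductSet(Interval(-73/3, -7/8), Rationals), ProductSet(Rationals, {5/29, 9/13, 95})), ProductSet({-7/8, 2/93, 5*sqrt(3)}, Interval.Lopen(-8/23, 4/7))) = Union(ProductSet({-7/8, 2/93, 5*sqrt(3)}, Interval.Lopen(-8/23, 4/7)), ProductSet(Intersection(Interval(-73/3, -7/8), Rationals), {5/29, 9/13, 95}))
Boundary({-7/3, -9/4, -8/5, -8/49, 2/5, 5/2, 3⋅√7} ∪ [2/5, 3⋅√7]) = {-7/3, -9/4, -8/5, -8/49, 2/5, 3⋅√7}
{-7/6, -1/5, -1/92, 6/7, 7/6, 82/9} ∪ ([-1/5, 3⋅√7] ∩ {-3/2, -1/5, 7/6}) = {-7/6, -1/5, -1/92, 6/7, 7/6, 82/9}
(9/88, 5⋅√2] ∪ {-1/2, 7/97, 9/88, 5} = {-1/2, 7/97} ∪ [9/88, 5⋅√2]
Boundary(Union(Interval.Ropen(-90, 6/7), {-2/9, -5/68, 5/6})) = {-90, 6/7}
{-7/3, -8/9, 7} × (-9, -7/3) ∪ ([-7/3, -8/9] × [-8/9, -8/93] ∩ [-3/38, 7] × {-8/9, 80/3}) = {-7/3, -8/9, 7} × (-9, -7/3)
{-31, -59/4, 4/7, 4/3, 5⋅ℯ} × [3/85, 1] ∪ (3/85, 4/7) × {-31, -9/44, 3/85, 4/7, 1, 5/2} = ((3/85, 4/7) × {-31, -9/44, 3/85, 4/7, 1, 5/2}) ∪ ({-31, -59/4, 4/7, 4/3, 5⋅ℯ} × [3/85, 1])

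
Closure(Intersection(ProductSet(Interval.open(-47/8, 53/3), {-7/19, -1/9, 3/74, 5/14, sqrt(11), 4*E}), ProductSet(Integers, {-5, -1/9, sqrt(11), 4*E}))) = ProductSet(Range(-5, 18, 1), {-1/9, sqrt(11), 4*E})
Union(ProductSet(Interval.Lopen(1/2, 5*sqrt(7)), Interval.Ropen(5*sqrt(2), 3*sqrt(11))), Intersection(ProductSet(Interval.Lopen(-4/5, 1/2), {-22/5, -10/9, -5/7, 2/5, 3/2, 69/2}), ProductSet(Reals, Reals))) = Union(ProductSet(Interval.Lopen(-4/5, 1/2), {-22/5, -10/9, -5/7, 2/5, 3/2, 69/2}), ProductSet(Interval.Lopen(1/2, 5*sqrt(7)), Interval.Ropen(5*sqrt(2), 3*sqrt(11))))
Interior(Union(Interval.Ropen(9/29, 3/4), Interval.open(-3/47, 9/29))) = Interval.open(-3/47, 3/4)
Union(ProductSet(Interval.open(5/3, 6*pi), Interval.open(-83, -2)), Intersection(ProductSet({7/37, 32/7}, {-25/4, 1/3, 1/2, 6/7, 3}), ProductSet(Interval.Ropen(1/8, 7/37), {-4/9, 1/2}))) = ProductSet(Interval.open(5/3, 6*pi), Interval.open(-83, -2))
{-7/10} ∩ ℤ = ∅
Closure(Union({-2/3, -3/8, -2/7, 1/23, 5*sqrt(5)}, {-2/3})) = {-2/3, -3/8, -2/7, 1/23, 5*sqrt(5)}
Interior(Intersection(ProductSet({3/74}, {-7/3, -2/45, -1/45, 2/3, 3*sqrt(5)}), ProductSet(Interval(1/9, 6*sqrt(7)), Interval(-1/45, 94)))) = EmptySet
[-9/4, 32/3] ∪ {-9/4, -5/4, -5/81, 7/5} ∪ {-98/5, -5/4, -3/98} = {-98/5} ∪ [-9/4, 32/3]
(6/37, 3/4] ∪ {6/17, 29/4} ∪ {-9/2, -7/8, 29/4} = {-9/2, -7/8, 29/4} ∪ (6/37, 3/4]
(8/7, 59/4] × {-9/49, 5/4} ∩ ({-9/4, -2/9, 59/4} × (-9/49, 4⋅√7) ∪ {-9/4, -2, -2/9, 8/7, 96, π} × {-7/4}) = {59/4} × {5/4}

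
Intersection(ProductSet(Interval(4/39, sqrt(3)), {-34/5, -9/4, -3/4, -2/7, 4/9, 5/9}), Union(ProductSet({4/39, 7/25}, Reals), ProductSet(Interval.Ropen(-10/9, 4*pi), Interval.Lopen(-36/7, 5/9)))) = Union(ProductSet({4/39, 7/25}, {-34/5, -9/4, -3/4, -2/7, 4/9, 5/9}), ProductSet(Interval(4/39, sqrt(3)), {-9/4, -3/4, -2/7, 4/9, 5/9}))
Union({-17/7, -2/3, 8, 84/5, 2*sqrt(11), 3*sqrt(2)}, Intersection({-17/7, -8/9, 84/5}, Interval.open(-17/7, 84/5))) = {-17/7, -8/9, -2/3, 8, 84/5, 2*sqrt(11), 3*sqrt(2)}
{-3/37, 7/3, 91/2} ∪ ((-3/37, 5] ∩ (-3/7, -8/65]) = {-3/37, 7/3, 91/2}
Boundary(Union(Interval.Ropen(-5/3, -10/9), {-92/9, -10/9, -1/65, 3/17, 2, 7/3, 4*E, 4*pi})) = {-92/9, -5/3, -10/9, -1/65, 3/17, 2, 7/3, 4*E, 4*pi}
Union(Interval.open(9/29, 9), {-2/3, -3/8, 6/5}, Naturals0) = Union({-2/3, -3/8}, Interval.Lopen(9/29, 9), Naturals0)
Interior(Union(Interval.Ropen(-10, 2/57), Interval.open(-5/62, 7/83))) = Interval.open(-10, 7/83)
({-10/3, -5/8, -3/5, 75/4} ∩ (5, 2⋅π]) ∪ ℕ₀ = ℕ₀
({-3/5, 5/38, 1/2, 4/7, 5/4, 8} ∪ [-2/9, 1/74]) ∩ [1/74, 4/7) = {1/74, 5/38, 1/2}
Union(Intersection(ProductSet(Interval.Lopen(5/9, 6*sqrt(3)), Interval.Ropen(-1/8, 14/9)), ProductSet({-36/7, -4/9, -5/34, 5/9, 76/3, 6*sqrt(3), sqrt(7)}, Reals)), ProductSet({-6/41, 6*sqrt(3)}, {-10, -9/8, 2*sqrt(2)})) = Union(ProductSet({-6/41, 6*sqrt(3)}, {-10, -9/8, 2*sqrt(2)}), ProductSet({6*sqrt(3), sqrt(7)}, Interval.Ropen(-1/8, 14/9)))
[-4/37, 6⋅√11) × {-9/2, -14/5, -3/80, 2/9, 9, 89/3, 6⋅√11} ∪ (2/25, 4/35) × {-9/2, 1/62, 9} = ((2/25, 4/35) × {-9/2, 1/62, 9}) ∪ ([-4/37, 6⋅√11) × {-9/2, -14/5, -3/80, 2/9, 9, 89/3, 6⋅√11})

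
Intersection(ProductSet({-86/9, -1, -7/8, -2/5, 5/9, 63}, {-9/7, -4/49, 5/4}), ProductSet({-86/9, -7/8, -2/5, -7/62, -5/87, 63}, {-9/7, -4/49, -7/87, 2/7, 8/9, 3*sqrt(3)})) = ProductSet({-86/9, -7/8, -2/5, 63}, {-9/7, -4/49})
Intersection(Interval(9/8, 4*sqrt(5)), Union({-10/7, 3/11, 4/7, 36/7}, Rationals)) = Intersection(Interval(9/8, 4*sqrt(5)), Rationals)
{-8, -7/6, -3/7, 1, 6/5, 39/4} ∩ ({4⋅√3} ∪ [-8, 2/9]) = {-8, -7/6, -3/7}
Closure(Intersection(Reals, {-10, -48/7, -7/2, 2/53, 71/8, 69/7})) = {-10, -48/7, -7/2, 2/53, 71/8, 69/7}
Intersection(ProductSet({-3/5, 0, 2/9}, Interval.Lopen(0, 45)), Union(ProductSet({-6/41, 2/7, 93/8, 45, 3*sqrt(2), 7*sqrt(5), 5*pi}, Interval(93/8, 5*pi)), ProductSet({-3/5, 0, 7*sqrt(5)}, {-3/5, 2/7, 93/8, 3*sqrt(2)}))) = ProductSet({-3/5, 0}, {2/7, 93/8, 3*sqrt(2)})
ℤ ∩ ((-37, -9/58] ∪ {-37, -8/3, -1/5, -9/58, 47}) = {-37, -36, …, -1} ∪ {47}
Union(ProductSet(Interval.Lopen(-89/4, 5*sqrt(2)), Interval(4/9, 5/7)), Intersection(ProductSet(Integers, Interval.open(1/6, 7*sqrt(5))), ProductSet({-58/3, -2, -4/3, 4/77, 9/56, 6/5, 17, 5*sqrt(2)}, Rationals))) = Union(ProductSet({-2, 17}, Intersection(Interval.open(1/6, 7*sqrt(5)), Rationals)), ProductSet(Interval.Lopen(-89/4, 5*sqrt(2)), Interval(4/9, 5/7)))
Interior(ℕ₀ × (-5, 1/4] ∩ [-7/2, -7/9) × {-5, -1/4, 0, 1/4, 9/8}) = ∅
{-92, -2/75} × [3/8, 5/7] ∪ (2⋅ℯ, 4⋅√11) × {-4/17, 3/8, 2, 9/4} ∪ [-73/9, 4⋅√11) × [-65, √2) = ({-92, -2/75} × [3/8, 5/7]) ∪ ([-73/9, 4⋅√11) × [-65, √2)) ∪ ((2⋅ℯ, 4⋅√11) × {-4/17, 3/8, 2, 9/4})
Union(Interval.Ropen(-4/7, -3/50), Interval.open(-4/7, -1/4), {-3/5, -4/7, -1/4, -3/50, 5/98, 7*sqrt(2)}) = Union({-3/5, 5/98, 7*sqrt(2)}, Interval(-4/7, -3/50))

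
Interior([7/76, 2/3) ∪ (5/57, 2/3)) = (5/57, 2/3)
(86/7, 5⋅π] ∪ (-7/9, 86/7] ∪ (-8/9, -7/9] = (-8/9, 5⋅π]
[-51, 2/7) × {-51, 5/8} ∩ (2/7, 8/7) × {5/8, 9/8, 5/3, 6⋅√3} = ∅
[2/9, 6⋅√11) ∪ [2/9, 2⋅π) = [2/9, 6⋅√11)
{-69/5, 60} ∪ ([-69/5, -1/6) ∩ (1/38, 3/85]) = {-69/5, 60}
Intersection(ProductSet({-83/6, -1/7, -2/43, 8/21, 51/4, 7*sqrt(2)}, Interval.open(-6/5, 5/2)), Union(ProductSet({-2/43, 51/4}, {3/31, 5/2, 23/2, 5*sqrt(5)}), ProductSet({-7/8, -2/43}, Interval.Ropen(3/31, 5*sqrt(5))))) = Union(ProductSet({-2/43}, Interval.Ropen(3/31, 5/2)), ProductSet({-2/43, 51/4}, {3/31}))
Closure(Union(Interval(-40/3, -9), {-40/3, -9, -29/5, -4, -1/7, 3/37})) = Union({-29/5, -4, -1/7, 3/37}, Interval(-40/3, -9))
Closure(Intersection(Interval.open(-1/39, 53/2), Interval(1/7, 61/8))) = Interval(1/7, 61/8)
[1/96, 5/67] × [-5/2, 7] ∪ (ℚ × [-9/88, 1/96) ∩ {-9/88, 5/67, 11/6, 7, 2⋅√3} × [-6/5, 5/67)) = ({-9/88, 5/67, 11/6, 7} × [-9/88, 1/96)) ∪ ([1/96, 5/67] × [-5/2, 7])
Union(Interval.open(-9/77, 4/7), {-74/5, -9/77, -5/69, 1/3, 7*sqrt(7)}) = Union({-74/5, 7*sqrt(7)}, Interval.Ropen(-9/77, 4/7))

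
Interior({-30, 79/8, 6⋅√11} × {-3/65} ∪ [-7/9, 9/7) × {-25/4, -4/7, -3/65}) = ∅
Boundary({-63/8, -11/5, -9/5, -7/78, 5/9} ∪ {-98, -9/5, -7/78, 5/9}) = {-98, -63/8, -11/5, -9/5, -7/78, 5/9}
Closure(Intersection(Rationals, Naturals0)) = Naturals0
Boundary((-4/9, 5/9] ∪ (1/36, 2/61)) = {-4/9, 5/9}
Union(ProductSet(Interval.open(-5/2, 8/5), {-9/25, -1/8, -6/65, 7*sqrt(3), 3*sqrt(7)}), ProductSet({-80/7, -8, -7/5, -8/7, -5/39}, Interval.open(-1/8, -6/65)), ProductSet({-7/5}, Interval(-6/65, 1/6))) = Union(ProductSet({-7/5}, Interval(-6/65, 1/6)), ProductSet({-80/7, -8, -7/5, -8/7, -5/39}, Interval.open(-1/8, -6/65)), ProductSet(Interval.open(-5/2, 8/5), {-9/25, -1/8, -6/65, 7*sqrt(3), 3*sqrt(7)}))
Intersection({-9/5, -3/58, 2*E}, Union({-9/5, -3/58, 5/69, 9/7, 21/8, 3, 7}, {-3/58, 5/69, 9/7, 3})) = {-9/5, -3/58}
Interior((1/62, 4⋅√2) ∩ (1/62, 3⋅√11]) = (1/62, 4⋅√2)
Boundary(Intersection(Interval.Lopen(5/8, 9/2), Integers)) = Range(1, 5, 1)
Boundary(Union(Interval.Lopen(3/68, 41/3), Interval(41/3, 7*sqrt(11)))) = {3/68, 7*sqrt(11)}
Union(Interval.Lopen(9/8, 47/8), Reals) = Interval(-oo, oo)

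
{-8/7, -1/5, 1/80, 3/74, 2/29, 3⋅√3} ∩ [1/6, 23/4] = {3⋅√3}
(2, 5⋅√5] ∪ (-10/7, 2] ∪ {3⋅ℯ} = (-10/7, 5⋅√5]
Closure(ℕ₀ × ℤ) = ℕ₀ × ℤ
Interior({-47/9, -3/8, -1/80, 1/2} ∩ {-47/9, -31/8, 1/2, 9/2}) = ∅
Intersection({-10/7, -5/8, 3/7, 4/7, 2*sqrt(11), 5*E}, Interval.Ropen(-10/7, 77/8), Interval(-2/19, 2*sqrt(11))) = {3/7, 4/7, 2*sqrt(11)}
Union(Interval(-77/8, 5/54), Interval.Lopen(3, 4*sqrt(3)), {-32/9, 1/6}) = Union({1/6}, Interval(-77/8, 5/54), Interval.Lopen(3, 4*sqrt(3)))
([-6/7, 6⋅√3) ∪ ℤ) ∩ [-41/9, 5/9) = {-4, -3, …, 0} ∪ [-6/7, 5/9)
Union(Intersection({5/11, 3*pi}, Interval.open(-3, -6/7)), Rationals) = Rationals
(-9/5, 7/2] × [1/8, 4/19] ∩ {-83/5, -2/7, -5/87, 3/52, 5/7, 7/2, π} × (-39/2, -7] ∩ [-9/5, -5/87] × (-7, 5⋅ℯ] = ∅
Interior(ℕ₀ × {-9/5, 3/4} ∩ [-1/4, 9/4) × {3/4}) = ∅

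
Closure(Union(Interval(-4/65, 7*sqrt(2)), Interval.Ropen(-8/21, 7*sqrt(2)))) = Interval(-8/21, 7*sqrt(2))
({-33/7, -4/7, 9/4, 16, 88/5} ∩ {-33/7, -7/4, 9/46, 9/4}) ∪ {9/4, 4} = {-33/7, 9/4, 4}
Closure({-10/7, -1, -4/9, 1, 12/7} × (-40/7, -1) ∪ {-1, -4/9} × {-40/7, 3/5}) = ({-1, -4/9} × {-40/7, 3/5}) ∪ ({-10/7, -1, -4/9, 1, 12/7} × [-40/7, -1])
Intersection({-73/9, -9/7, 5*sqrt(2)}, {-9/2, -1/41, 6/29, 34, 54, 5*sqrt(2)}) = {5*sqrt(2)}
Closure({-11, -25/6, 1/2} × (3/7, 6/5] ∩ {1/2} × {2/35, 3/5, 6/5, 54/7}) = {1/2} × {3/5, 6/5}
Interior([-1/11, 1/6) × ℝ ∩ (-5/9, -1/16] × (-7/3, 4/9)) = (-1/11, -1/16) × (-7/3, 4/9)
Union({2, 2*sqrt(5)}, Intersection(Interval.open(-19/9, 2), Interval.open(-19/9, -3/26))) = Union({2, 2*sqrt(5)}, Interval.open(-19/9, -3/26))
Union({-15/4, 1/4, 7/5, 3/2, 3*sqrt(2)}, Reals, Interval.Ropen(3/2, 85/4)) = Interval(-oo, oo)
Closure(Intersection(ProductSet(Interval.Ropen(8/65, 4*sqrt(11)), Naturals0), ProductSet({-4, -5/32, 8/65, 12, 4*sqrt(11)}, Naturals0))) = ProductSet({8/65, 12}, Naturals0)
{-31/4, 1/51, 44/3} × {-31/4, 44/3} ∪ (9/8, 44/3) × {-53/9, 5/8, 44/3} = ({-31/4, 1/51, 44/3} × {-31/4, 44/3}) ∪ ((9/8, 44/3) × {-53/9, 5/8, 44/3})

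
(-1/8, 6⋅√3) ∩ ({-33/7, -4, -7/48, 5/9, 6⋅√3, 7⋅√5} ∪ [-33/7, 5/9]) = (-1/8, 5/9]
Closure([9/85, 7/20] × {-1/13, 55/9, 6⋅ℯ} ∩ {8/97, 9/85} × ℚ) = {9/85} × {-1/13, 55/9}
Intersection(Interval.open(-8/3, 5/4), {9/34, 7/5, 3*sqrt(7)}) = {9/34}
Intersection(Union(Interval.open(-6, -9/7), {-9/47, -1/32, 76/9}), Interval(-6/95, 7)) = {-1/32}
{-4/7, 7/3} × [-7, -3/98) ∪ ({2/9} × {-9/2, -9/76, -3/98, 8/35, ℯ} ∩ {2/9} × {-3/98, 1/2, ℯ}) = ({2/9} × {-3/98, ℯ}) ∪ ({-4/7, 7/3} × [-7, -3/98))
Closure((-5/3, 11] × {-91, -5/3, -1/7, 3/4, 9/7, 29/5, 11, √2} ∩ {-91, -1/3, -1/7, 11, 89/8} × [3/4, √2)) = {-1/3, -1/7, 11} × {3/4, 9/7}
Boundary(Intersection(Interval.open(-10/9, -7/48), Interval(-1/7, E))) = EmptySet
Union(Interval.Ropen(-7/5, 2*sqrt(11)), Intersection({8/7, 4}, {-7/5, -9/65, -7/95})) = Interval.Ropen(-7/5, 2*sqrt(11))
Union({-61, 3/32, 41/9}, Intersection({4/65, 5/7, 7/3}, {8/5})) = {-61, 3/32, 41/9}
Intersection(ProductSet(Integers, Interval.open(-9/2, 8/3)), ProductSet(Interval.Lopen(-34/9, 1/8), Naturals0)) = ProductSet(Range(-3, 1, 1), Range(0, 3, 1))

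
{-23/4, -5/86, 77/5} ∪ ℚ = ℚ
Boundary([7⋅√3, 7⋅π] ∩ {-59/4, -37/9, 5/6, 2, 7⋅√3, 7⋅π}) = {7⋅√3, 7⋅π}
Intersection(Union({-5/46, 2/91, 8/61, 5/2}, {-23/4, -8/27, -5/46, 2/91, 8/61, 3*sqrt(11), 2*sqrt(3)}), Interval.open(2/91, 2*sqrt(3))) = {8/61, 5/2}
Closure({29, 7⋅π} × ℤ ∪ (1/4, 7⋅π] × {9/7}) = ({29, 7⋅π} × ℤ) ∪ ([1/4, 7⋅π] × {9/7})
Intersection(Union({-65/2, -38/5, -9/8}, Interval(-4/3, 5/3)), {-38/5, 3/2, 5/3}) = {-38/5, 3/2, 5/3}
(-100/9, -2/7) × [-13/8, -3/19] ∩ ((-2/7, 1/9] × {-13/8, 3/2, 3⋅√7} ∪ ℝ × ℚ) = (-100/9, -2/7) × (ℚ ∩ [-13/8, -3/19])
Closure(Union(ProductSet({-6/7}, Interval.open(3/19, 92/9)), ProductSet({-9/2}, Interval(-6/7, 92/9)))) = Union(ProductSet({-9/2}, Interval(-6/7, 92/9)), ProductSet({-6/7}, Interval(3/19, 92/9)))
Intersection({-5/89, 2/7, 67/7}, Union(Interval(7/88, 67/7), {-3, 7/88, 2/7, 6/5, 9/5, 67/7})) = {2/7, 67/7}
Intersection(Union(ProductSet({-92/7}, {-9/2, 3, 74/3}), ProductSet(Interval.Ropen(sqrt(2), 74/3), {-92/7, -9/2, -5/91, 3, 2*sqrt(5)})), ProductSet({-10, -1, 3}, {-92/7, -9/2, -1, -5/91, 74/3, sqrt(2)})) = ProductSet({3}, {-92/7, -9/2, -5/91})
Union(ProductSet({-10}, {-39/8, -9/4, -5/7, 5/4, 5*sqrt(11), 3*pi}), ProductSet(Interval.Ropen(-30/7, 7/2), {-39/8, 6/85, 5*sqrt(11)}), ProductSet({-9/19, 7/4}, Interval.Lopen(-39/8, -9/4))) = Union(ProductSet({-10}, {-39/8, -9/4, -5/7, 5/4, 5*sqrt(11), 3*pi}), ProductSet({-9/19, 7/4}, Interval.Lopen(-39/8, -9/4)), ProductSet(Interval.Ropen(-30/7, 7/2), {-39/8, 6/85, 5*sqrt(11)}))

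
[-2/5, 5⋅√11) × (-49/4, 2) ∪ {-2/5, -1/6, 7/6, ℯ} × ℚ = ({-2/5, -1/6, 7/6, ℯ} × ℚ) ∪ ([-2/5, 5⋅√11) × (-49/4, 2))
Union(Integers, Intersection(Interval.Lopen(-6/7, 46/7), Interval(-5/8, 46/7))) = Union(Integers, Interval(-5/8, 46/7))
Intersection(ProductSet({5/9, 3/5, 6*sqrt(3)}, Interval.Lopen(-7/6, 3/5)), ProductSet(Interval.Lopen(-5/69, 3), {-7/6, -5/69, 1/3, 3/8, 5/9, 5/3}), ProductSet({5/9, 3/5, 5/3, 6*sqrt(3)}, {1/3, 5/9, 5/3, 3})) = ProductSet({5/9, 3/5}, {1/3, 5/9})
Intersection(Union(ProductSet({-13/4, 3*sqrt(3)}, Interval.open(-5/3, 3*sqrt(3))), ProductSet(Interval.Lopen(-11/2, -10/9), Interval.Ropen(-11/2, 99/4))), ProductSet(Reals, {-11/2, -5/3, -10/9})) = Union(ProductSet({-13/4, 3*sqrt(3)}, {-10/9}), ProductSet(Interval.Lopen(-11/2, -10/9), {-11/2, -5/3, -10/9}))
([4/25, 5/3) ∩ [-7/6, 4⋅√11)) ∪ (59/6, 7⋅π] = [4/25, 5/3) ∪ (59/6, 7⋅π]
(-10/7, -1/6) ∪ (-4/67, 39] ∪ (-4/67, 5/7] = (-10/7, -1/6) ∪ (-4/67, 39]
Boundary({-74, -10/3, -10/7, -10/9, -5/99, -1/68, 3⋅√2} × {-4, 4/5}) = {-74, -10/3, -10/7, -10/9, -5/99, -1/68, 3⋅√2} × {-4, 4/5}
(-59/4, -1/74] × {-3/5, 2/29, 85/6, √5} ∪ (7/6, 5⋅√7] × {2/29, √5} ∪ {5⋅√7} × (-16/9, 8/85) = ({5⋅√7} × (-16/9, 8/85)) ∪ ((-59/4, -1/74] × {-3/5, 2/29, 85/6, √5}) ∪ ((7/6, 5⋅√7] × {2/29, √5})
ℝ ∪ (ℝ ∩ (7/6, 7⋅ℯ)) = (-∞, ∞)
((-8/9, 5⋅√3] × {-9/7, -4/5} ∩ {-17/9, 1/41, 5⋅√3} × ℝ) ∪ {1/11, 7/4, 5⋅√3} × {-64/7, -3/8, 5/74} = ({1/41, 5⋅√3} × {-9/7, -4/5}) ∪ ({1/11, 7/4, 5⋅√3} × {-64/7, -3/8, 5/74})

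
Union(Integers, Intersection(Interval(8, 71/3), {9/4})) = Integers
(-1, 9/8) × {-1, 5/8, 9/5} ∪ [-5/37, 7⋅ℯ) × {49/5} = ((-1, 9/8) × {-1, 5/8, 9/5}) ∪ ([-5/37, 7⋅ℯ) × {49/5})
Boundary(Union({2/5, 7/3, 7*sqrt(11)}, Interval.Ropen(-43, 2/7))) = {-43, 2/7, 2/5, 7/3, 7*sqrt(11)}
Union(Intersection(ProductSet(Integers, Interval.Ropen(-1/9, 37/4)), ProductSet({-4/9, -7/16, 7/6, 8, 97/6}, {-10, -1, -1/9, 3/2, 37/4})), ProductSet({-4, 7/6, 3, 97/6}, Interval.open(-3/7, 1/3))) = Union(ProductSet({8}, {-1/9, 3/2}), ProductSet({-4, 7/6, 3, 97/6}, Interval.open(-3/7, 1/3)))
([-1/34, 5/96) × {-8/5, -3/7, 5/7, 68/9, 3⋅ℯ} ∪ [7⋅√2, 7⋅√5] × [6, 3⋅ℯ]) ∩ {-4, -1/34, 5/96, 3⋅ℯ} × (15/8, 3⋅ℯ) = {-1/34} × {68/9}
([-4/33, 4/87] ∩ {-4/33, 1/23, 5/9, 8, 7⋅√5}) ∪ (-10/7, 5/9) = (-10/7, 5/9)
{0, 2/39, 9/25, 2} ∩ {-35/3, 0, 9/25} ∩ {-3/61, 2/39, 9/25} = {9/25}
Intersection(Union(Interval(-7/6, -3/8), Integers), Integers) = Integers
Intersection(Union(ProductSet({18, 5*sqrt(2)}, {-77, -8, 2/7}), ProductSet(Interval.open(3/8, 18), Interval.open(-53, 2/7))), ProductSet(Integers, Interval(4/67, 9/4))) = Union(ProductSet({18}, {2/7}), ProductSet(Range(1, 18, 1), Interval.Ropen(4/67, 2/7)))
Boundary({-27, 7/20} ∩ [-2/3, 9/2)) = {7/20}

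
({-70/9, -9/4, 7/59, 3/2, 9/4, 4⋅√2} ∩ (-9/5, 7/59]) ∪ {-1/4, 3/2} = {-1/4, 7/59, 3/2}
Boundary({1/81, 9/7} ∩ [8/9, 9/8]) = ∅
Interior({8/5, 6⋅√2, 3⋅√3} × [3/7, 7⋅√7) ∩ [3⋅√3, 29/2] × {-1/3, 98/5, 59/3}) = ∅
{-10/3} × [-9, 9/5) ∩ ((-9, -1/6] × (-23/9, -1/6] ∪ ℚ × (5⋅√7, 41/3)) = {-10/3} × (-23/9, -1/6]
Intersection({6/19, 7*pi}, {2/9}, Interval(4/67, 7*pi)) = EmptySet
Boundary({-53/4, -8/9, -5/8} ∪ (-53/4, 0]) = {-53/4, 0}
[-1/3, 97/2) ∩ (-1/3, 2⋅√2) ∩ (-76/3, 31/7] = (-1/3, 2⋅√2)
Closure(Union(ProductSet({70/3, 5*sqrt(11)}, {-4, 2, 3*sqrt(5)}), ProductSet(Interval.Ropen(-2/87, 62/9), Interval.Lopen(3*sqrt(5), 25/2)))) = Union(ProductSet({-2/87, 62/9}, Interval(3*sqrt(5), 25/2)), ProductSet({70/3, 5*sqrt(11)}, {-4, 2, 3*sqrt(5)}), ProductSet(Interval(-2/87, 62/9), {25/2, 3*sqrt(5)}), ProductSet(Interval.Ropen(-2/87, 62/9), Interval.Lopen(3*sqrt(5), 25/2)))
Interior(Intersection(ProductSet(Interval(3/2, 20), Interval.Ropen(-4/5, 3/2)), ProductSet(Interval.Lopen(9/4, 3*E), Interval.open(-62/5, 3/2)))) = ProductSet(Interval.open(9/4, 3*E), Interval.open(-4/5, 3/2))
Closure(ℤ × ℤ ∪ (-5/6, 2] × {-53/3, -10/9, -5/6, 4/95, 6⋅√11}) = (ℤ × ℤ) ∪ ([-5/6, 2] × {-53/3, -10/9, -5/6, 4/95, 6⋅√11})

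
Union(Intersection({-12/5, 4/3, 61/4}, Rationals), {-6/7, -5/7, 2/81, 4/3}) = {-12/5, -6/7, -5/7, 2/81, 4/3, 61/4}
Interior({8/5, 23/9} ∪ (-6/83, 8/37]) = (-6/83, 8/37)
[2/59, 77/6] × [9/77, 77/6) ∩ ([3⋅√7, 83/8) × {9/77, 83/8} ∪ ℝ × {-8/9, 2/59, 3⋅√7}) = ([2/59, 77/6] × {3⋅√7}) ∪ ([3⋅√7, 83/8) × {9/77, 83/8})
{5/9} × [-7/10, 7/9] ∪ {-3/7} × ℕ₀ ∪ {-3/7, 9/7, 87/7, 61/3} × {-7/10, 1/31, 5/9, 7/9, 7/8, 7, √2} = ({-3/7} × ℕ₀) ∪ ({5/9} × [-7/10, 7/9]) ∪ ({-3/7, 9/7, 87/7, 61/3} × {-7/10, 1/31, 5/9, 7/9, 7/8, 7, √2})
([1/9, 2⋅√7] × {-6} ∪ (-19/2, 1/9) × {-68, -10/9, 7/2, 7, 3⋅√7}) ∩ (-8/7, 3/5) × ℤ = ([1/9, 3/5) × {-6}) ∪ ((-8/7, 1/9) × {-68, 7})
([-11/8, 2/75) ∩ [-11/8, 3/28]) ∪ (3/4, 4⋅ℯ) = [-11/8, 2/75) ∪ (3/4, 4⋅ℯ)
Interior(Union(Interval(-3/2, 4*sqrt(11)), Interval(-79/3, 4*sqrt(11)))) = Interval.open(-79/3, 4*sqrt(11))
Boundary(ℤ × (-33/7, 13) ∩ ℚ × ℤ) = ℤ × {-4, -3, …, 12}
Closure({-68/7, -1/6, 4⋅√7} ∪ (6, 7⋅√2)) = {-68/7, -1/6, 4⋅√7} ∪ [6, 7⋅√2]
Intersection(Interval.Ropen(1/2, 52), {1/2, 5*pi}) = {1/2, 5*pi}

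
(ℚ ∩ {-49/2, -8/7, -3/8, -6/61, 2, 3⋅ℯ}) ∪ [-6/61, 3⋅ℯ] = {-49/2, -8/7, -3/8} ∪ [-6/61, 3⋅ℯ]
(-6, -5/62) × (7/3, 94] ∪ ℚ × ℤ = (ℚ × ℤ) ∪ ((-6, -5/62) × (7/3, 94])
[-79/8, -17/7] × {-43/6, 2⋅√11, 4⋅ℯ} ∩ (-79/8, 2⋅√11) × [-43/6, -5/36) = (-79/8, -17/7] × {-43/6}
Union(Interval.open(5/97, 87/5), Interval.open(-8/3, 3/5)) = Interval.open(-8/3, 87/5)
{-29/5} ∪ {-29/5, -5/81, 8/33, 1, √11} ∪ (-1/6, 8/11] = {-29/5, 1, √11} ∪ (-1/6, 8/11]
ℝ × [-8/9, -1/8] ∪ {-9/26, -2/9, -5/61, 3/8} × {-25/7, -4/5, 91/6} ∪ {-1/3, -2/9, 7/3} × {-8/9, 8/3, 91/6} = (ℝ × [-8/9, -1/8]) ∪ ({-1/3, -2/9, 7/3} × {-8/9, 8/3, 91/6}) ∪ ({-9/26, -2/9, -5/61, 3/8} × {-25/7, -4/5, 91/6})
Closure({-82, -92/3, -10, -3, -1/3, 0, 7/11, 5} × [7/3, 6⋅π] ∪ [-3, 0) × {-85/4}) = ([-3, 0] × {-85/4}) ∪ ({-82, -92/3, -10, -3, -1/3, 0, 7/11, 5} × [7/3, 6⋅π])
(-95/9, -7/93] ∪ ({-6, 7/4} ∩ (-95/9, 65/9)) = (-95/9, -7/93] ∪ {7/4}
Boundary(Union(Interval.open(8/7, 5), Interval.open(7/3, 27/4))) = {8/7, 27/4}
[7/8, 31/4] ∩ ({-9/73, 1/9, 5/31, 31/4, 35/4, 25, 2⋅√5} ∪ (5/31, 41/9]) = [7/8, 41/9] ∪ {31/4}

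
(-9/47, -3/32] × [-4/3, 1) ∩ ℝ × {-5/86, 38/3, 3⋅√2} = (-9/47, -3/32] × {-5/86}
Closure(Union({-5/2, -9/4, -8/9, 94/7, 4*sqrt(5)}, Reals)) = Reals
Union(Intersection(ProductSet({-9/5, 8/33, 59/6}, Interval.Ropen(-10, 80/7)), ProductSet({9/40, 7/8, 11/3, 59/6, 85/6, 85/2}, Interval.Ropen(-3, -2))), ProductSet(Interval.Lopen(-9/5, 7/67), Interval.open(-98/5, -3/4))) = Union(ProductSet({59/6}, Interval.Ropen(-3, -2)), ProductSet(Interval.Lopen(-9/5, 7/67), Interval.open(-98/5, -3/4)))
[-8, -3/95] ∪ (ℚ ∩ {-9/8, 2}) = [-8, -3/95] ∪ {2}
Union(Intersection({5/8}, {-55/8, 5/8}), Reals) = Reals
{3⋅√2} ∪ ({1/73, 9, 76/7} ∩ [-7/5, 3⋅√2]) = {1/73, 3⋅√2}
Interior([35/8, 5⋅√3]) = (35/8, 5⋅√3)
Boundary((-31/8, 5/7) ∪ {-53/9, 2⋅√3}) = {-53/9, -31/8, 5/7, 2⋅√3}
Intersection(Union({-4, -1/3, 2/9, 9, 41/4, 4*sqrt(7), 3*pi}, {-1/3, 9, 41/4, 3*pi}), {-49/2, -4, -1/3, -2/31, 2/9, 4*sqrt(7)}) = {-4, -1/3, 2/9, 4*sqrt(7)}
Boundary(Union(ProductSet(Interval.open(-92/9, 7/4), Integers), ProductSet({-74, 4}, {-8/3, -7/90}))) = Union(ProductSet({-74, 4}, {-8/3, -7/90}), ProductSet(Interval(-92/9, 7/4), Integers))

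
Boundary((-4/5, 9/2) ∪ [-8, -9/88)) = {-8, 9/2}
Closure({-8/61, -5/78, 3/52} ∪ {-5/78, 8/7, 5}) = {-8/61, -5/78, 3/52, 8/7, 5}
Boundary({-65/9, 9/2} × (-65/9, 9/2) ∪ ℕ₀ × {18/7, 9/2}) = (ℕ₀ × {18/7, 9/2}) ∪ ({-65/9, 9/2} × [-65/9, 9/2])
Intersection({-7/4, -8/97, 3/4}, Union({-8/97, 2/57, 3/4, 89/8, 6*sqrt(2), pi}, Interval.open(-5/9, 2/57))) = {-8/97, 3/4}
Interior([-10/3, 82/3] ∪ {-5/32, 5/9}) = (-10/3, 82/3)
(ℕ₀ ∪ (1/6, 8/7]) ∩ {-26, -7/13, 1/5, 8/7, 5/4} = {1/5, 8/7}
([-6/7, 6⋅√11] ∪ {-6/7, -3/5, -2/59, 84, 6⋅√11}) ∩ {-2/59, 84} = {-2/59, 84}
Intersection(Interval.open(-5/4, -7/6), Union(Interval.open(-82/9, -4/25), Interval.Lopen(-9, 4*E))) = Interval.open(-5/4, -7/6)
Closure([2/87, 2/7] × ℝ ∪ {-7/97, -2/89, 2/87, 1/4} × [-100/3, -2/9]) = ([2/87, 2/7] × ℝ) ∪ ({-7/97, -2/89, 2/87, 1/4} × [-100/3, -2/9])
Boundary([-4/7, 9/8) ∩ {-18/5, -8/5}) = ∅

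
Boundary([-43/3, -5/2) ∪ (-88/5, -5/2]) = {-88/5, -5/2}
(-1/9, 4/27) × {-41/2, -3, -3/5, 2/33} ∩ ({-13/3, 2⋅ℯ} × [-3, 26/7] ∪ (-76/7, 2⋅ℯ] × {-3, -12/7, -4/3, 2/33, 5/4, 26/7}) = (-1/9, 4/27) × {-3, 2/33}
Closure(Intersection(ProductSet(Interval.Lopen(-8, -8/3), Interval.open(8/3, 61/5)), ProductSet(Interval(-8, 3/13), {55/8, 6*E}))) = ProductSet(Interval(-8, -8/3), {55/8})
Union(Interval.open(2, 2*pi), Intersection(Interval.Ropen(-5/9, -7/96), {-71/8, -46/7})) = Interval.open(2, 2*pi)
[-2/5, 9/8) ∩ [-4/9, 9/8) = [-2/5, 9/8)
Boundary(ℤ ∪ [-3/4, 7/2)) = {-3/4, 7/2} ∪ (ℤ \ (-3/4, 7/2))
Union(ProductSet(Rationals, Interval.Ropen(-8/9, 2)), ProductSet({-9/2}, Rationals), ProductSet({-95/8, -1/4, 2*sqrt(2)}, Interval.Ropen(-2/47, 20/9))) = Union(ProductSet({-9/2}, Rationals), ProductSet({-95/8, -1/4, 2*sqrt(2)}, Interval.Ropen(-2/47, 20/9)), ProductSet(Rationals, Interval.Ropen(-8/9, 2)))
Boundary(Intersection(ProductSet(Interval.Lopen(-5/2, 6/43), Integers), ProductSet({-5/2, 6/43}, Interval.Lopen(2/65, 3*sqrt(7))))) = ProductSet({6/43}, Range(1, 8, 1))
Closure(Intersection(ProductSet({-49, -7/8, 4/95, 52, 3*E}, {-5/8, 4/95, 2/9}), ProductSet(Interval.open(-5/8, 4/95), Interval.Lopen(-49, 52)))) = EmptySet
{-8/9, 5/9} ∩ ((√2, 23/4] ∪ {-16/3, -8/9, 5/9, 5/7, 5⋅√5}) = {-8/9, 5/9}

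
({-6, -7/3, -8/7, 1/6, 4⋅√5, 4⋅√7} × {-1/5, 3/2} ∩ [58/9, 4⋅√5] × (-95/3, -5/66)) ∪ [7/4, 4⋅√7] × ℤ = ({4⋅√5} × {-1/5}) ∪ ([7/4, 4⋅√7] × ℤ)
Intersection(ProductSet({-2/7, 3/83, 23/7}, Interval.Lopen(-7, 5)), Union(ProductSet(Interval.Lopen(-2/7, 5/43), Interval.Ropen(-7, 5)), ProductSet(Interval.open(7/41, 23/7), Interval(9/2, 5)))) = ProductSet({3/83}, Interval.open(-7, 5))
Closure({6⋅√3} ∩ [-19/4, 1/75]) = ∅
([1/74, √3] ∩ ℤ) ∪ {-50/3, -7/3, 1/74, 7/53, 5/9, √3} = {-50/3, -7/3, 1/74, 7/53, 5/9, √3} ∪ {1}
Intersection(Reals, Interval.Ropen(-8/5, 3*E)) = Interval.Ropen(-8/5, 3*E)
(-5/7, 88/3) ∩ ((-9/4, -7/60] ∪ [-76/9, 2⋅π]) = (-5/7, 2⋅π]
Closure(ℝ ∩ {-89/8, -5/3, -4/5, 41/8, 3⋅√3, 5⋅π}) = {-89/8, -5/3, -4/5, 41/8, 3⋅√3, 5⋅π}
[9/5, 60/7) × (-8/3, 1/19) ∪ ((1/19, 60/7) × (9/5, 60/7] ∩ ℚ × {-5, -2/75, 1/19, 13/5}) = ((ℚ ∩ (1/19, 60/7)) × {13/5}) ∪ ([9/5, 60/7) × (-8/3, 1/19))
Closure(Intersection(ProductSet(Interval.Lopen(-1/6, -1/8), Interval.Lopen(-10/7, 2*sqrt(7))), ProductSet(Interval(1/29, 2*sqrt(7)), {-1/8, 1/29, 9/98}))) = EmptySet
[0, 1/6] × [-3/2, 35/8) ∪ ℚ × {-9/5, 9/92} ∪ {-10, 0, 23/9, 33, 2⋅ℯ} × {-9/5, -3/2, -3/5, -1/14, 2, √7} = (ℚ × {-9/5, 9/92}) ∪ ([0, 1/6] × [-3/2, 35/8)) ∪ ({-10, 0, 23/9, 33, 2⋅ℯ} × {-9/5, -3/2, -3/5, -1/14, 2, √7})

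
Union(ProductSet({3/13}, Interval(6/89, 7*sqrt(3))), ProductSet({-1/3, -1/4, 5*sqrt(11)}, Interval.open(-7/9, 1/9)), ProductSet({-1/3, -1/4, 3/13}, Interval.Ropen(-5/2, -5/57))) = Union(ProductSet({3/13}, Interval(6/89, 7*sqrt(3))), ProductSet({-1/3, -1/4, 3/13}, Interval.Ropen(-5/2, -5/57)), ProductSet({-1/3, -1/4, 5*sqrt(11)}, Interval.open(-7/9, 1/9)))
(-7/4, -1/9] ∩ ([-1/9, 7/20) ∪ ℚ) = ℚ ∩ (-7/4, -1/9]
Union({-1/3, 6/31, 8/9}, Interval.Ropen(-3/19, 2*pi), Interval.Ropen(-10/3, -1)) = Union({-1/3}, Interval.Ropen(-10/3, -1), Interval.Ropen(-3/19, 2*pi))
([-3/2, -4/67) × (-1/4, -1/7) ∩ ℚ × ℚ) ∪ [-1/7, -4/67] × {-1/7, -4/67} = ([-1/7, -4/67] × {-1/7, -4/67}) ∪ ((ℚ ∩ [-3/2, -4/67)) × (ℚ ∩ (-1/4, -1/7)))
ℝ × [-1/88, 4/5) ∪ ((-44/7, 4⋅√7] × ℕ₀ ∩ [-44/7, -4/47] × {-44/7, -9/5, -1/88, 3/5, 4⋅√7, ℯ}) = ℝ × [-1/88, 4/5)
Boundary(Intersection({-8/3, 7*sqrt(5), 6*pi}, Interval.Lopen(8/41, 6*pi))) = {7*sqrt(5), 6*pi}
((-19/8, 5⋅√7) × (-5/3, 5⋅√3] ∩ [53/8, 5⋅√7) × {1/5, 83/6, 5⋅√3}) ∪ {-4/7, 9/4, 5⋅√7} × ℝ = ({-4/7, 9/4, 5⋅√7} × ℝ) ∪ ([53/8, 5⋅√7) × {1/5, 5⋅√3})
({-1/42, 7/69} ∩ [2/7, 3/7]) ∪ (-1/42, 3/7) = (-1/42, 3/7)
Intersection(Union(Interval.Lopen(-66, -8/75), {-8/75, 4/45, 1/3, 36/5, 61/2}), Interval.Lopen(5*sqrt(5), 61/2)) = {61/2}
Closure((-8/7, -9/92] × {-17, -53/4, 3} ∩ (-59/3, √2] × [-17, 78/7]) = [-8/7, -9/92] × {-17, -53/4, 3}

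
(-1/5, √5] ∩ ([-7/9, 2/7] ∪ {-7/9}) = (-1/5, 2/7]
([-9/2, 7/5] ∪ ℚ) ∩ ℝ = ℚ ∪ [-9/2, 7/5]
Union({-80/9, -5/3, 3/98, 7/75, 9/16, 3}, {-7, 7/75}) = {-80/9, -7, -5/3, 3/98, 7/75, 9/16, 3}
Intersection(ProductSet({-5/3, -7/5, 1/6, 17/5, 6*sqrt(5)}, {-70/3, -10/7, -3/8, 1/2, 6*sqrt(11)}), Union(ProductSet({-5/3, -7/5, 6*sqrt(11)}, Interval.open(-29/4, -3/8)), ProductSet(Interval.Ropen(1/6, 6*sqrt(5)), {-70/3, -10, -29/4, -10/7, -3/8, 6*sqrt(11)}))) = Union(ProductSet({-5/3, -7/5}, {-10/7}), ProductSet({1/6, 17/5}, {-70/3, -10/7, -3/8, 6*sqrt(11)}))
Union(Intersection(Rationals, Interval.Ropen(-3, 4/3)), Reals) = Union(Intersection(Interval.Ropen(-3, 4/3), Rationals), Reals)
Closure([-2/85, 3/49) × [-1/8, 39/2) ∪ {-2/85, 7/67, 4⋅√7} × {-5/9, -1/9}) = ({-2/85, 3/49} × [-1/8, 39/2]) ∪ ([-2/85, 3/49] × {-1/8, 39/2}) ∪ ([-2/85, 3/49) × [-1/8, 39/2)) ∪ ({-2/85, 7/67, 4⋅√7} × {-5/9, -1/9})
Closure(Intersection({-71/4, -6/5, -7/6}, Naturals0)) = EmptySet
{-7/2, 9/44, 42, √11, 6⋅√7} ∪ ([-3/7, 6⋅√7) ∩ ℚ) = {-7/2, 42, √11, 6⋅√7} ∪ (ℚ ∩ [-3/7, 6⋅√7))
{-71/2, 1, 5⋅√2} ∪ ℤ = ℤ ∪ {-71/2, 5⋅√2}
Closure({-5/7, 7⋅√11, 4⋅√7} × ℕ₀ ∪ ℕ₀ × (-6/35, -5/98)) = (ℕ₀ × [-6/35, -5/98]) ∪ ({-5/7, 7⋅√11, 4⋅√7} × ℕ₀)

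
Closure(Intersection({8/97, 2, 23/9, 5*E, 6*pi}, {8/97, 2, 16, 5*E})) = {8/97, 2, 5*E}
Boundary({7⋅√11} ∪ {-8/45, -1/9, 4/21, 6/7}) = {-8/45, -1/9, 4/21, 6/7, 7⋅√11}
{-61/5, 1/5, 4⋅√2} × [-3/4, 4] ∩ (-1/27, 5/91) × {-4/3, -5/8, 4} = ∅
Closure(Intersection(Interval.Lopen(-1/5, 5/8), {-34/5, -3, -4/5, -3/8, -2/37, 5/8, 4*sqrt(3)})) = {-2/37, 5/8}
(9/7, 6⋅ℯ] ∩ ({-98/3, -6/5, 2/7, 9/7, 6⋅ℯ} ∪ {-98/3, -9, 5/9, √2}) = {√2, 6⋅ℯ}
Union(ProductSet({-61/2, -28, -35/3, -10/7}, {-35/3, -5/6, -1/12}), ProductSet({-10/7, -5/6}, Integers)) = Union(ProductSet({-10/7, -5/6}, Integers), ProductSet({-61/2, -28, -35/3, -10/7}, {-35/3, -5/6, -1/12}))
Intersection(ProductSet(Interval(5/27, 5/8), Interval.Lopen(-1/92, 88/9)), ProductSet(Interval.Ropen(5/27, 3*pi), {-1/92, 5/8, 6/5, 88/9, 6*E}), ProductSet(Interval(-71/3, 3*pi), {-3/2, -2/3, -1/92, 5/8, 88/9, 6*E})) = ProductSet(Interval(5/27, 5/8), {5/8, 88/9})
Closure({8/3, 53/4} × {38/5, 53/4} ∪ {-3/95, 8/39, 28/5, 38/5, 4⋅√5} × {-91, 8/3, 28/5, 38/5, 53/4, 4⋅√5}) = ({8/3, 53/4} × {38/5, 53/4}) ∪ ({-3/95, 8/39, 28/5, 38/5, 4⋅√5} × {-91, 8/3, 28/5, 38/5, 53/4, 4⋅√5})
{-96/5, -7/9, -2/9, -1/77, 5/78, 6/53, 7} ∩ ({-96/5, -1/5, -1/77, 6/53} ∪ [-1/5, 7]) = {-96/5, -1/77, 5/78, 6/53, 7}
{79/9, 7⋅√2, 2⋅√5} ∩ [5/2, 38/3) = {79/9, 7⋅√2, 2⋅√5}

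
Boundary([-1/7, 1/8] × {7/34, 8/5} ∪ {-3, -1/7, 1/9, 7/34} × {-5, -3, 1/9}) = ([-1/7, 1/8] × {7/34, 8/5}) ∪ ({-3, -1/7, 1/9, 7/34} × {-5, -3, 1/9})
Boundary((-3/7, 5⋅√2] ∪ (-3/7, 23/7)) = {-3/7, 5⋅√2}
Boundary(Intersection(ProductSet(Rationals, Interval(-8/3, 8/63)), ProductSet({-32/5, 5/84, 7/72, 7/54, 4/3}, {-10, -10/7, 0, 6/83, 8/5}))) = ProductSet({-32/5, 5/84, 7/72, 7/54, 4/3}, {-10/7, 0, 6/83})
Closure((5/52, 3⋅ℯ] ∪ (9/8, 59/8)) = [5/52, 3⋅ℯ]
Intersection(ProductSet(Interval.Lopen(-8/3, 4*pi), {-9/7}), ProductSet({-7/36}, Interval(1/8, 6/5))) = EmptySet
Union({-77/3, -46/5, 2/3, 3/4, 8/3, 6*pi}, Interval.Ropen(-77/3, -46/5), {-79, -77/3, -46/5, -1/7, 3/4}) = Union({-79, -1/7, 2/3, 3/4, 8/3, 6*pi}, Interval(-77/3, -46/5))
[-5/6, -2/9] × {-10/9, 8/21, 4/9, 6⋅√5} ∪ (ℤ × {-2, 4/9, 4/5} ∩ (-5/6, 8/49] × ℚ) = ({0} × {-2, 4/9, 4/5}) ∪ ([-5/6, -2/9] × {-10/9, 8/21, 4/9, 6⋅√5})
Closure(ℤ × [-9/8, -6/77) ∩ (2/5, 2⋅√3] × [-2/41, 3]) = ∅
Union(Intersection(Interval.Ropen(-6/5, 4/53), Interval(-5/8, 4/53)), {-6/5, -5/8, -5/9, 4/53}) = Union({-6/5}, Interval(-5/8, 4/53))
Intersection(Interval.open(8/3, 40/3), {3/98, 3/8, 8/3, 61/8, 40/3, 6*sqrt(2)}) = {61/8, 6*sqrt(2)}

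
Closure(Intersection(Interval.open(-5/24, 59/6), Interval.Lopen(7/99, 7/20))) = Interval(7/99, 7/20)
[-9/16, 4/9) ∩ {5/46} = {5/46}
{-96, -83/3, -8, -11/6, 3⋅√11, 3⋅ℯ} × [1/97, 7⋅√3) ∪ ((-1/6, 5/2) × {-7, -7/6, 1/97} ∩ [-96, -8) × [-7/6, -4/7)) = {-96, -83/3, -8, -11/6, 3⋅√11, 3⋅ℯ} × [1/97, 7⋅√3)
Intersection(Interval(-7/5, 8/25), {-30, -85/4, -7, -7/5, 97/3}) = {-7/5}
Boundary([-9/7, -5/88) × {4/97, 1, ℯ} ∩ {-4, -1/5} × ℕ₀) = {-1/5} × {1}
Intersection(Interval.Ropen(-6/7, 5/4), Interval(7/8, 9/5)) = Interval.Ropen(7/8, 5/4)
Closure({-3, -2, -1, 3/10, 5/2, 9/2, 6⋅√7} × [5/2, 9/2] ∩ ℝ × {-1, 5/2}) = {-3, -2, -1, 3/10, 5/2, 9/2, 6⋅√7} × {5/2}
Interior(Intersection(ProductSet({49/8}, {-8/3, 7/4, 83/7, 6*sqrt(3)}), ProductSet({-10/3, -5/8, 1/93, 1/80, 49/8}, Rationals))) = EmptySet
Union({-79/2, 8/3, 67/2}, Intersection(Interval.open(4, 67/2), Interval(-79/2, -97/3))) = {-79/2, 8/3, 67/2}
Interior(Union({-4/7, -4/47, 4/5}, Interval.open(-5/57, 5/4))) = Interval.open(-5/57, 5/4)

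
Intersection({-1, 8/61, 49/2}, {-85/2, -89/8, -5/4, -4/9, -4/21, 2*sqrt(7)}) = EmptySet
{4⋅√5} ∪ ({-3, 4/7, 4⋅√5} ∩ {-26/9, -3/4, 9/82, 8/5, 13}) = {4⋅√5}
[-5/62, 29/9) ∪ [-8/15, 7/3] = [-8/15, 29/9)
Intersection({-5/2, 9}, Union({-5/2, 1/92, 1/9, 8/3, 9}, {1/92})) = {-5/2, 9}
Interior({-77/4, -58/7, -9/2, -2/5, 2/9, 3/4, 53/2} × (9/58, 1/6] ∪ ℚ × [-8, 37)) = ∅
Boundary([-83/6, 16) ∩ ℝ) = {-83/6, 16}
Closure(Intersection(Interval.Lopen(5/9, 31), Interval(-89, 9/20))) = EmptySet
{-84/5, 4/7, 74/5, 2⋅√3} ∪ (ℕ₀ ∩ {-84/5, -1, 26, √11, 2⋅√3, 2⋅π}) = {-84/5, 4/7, 74/5, 26, 2⋅√3}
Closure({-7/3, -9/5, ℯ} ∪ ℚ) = ℝ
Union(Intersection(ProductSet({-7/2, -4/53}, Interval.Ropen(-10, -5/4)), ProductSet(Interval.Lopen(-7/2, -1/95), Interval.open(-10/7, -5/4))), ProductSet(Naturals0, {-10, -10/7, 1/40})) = Union(ProductSet({-4/53}, Interval.open(-10/7, -5/4)), ProductSet(Naturals0, {-10, -10/7, 1/40}))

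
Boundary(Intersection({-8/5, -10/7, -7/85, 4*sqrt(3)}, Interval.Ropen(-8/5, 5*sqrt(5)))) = {-8/5, -10/7, -7/85, 4*sqrt(3)}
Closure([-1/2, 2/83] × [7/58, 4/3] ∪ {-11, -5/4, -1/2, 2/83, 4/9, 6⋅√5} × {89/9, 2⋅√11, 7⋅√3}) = ([-1/2, 2/83] × [7/58, 4/3]) ∪ ({-11, -5/4, -1/2, 2/83, 4/9, 6⋅√5} × {89/9, 2⋅√11, 7⋅√3})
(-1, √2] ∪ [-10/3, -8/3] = [-10/3, -8/3] ∪ (-1, √2]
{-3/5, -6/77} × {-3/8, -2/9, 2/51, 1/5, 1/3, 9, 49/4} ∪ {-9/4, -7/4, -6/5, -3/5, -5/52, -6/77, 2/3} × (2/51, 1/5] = ({-3/5, -6/77} × {-3/8, -2/9, 2/51, 1/5, 1/3, 9, 49/4}) ∪ ({-9/4, -7/4, -6/5, -3/5, -5/52, -6/77, 2/3} × (2/51, 1/5])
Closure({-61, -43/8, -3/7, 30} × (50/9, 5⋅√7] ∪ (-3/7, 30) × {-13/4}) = ([-3/7, 30] × {-13/4}) ∪ ({-61, -43/8, -3/7, 30} × [50/9, 5⋅√7])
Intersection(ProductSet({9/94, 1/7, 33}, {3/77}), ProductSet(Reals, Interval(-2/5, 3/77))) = ProductSet({9/94, 1/7, 33}, {3/77})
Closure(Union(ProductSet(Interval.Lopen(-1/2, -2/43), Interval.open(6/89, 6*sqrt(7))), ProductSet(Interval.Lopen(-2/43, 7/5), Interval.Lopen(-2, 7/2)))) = Union(ProductSet({-1/2, -2/43}, Interval(6/89, 6*sqrt(7))), ProductSet({-2/43, 7/5}, Interval(-2, 7/2)), ProductSet(Interval(-1/2, -2/43), {6/89, 6*sqrt(7)}), ProductSet(Interval.Lopen(-1/2, -2/43), Interval.open(6/89, 6*sqrt(7))), ProductSet(Interval(-2/43, 7/5), {-2, 7/2}), ProductSet(Interval.Lopen(-2/43, 7/5), Interval.Lopen(-2, 7/2)))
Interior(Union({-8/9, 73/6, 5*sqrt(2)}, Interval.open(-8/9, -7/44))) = Interval.open(-8/9, -7/44)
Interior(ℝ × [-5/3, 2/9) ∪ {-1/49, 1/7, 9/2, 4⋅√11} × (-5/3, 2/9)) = ℝ × (-5/3, 2/9)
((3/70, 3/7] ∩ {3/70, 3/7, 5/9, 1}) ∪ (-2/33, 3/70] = (-2/33, 3/70] ∪ {3/7}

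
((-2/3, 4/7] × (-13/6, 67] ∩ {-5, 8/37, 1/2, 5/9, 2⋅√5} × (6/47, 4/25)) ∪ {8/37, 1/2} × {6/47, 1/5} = ({8/37, 1/2} × {6/47, 1/5}) ∪ ({8/37, 1/2, 5/9} × (6/47, 4/25))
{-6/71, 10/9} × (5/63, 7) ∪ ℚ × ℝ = ℚ × ℝ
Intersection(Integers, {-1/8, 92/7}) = EmptySet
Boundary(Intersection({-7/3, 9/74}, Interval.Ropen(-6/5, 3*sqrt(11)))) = {9/74}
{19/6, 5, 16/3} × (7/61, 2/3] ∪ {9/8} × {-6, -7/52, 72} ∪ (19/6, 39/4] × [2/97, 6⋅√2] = ({9/8} × {-6, -7/52, 72}) ∪ ({19/6, 5, 16/3} × (7/61, 2/3]) ∪ ((19/6, 39/4] × [2/97, 6⋅√2])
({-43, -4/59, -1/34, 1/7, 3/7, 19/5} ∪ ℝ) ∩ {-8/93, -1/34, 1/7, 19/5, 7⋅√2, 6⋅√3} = {-8/93, -1/34, 1/7, 19/5, 7⋅√2, 6⋅√3}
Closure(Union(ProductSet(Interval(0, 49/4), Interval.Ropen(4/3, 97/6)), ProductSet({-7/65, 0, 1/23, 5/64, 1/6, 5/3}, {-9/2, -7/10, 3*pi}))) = Union(ProductSet({-7/65, 0, 1/23, 5/64, 1/6, 5/3}, {-9/2, -7/10, 3*pi}), ProductSet(Interval(0, 49/4), Interval(4/3, 97/6)))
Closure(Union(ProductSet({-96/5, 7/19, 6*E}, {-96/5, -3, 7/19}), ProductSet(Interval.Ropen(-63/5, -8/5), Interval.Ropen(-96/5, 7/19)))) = Union(ProductSet({-63/5, -8/5}, Interval(-96/5, 7/19)), ProductSet({-96/5, 7/19, 6*E}, {-96/5, -3, 7/19}), ProductSet(Interval(-63/5, -8/5), {-96/5, 7/19}), ProductSet(Interval.Ropen(-63/5, -8/5), Interval.Ropen(-96/5, 7/19)))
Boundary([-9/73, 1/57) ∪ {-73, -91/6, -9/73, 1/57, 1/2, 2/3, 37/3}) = {-73, -91/6, -9/73, 1/57, 1/2, 2/3, 37/3}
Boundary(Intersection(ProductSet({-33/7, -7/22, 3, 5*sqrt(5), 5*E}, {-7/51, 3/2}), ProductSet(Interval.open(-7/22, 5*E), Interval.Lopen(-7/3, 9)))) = ProductSet({3, 5*sqrt(5)}, {-7/51, 3/2})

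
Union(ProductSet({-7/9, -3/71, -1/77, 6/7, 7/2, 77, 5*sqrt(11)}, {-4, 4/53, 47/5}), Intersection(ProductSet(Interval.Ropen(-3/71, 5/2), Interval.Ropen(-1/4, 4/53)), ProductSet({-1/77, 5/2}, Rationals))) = Union(ProductSet({-1/77}, Intersection(Interval.Ropen(-1/4, 4/53), Rationals)), ProductSet({-7/9, -3/71, -1/77, 6/7, 7/2, 77, 5*sqrt(11)}, {-4, 4/53, 47/5}))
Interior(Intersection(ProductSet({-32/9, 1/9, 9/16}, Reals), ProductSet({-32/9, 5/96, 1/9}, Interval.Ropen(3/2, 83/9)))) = EmptySet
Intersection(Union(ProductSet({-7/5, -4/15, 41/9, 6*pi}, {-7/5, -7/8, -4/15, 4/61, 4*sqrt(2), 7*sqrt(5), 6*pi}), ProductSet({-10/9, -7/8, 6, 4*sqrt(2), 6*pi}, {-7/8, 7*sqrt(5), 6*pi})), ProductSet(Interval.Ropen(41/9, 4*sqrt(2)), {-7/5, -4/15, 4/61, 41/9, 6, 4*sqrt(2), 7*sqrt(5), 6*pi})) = ProductSet({41/9}, {-7/5, -4/15, 4/61, 4*sqrt(2), 7*sqrt(5), 6*pi})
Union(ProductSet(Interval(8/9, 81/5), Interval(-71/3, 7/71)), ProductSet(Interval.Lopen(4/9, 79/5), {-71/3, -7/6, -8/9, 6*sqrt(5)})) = Union(ProductSet(Interval.Lopen(4/9, 79/5), {-71/3, -7/6, -8/9, 6*sqrt(5)}), ProductSet(Interval(8/9, 81/5), Interval(-71/3, 7/71)))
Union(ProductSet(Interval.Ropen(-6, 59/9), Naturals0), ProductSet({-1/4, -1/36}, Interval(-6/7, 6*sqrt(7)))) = Union(ProductSet({-1/4, -1/36}, Interval(-6/7, 6*sqrt(7))), ProductSet(Interval.Ropen(-6, 59/9), Naturals0))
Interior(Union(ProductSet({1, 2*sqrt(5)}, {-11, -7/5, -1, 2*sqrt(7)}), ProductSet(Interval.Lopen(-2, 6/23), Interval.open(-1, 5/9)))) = ProductSet(Interval.open(-2, 6/23), Interval.open(-1, 5/9))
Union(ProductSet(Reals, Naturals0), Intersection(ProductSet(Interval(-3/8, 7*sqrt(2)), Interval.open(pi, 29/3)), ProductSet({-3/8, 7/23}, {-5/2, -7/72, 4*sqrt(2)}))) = Union(ProductSet({-3/8, 7/23}, {4*sqrt(2)}), ProductSet(Reals, Naturals0))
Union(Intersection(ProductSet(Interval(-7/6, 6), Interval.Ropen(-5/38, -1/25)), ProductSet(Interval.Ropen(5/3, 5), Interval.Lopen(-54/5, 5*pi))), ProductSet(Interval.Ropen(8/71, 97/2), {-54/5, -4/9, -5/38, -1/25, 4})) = Union(ProductSet(Interval.Ropen(8/71, 97/2), {-54/5, -4/9, -5/38, -1/25, 4}), ProductSet(Interval.Ropen(5/3, 5), Interval.Ropen(-5/38, -1/25)))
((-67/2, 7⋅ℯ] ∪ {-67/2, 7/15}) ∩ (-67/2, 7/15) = (-67/2, 7/15)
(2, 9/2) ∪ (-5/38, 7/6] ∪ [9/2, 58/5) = (-5/38, 7/6] ∪ (2, 58/5)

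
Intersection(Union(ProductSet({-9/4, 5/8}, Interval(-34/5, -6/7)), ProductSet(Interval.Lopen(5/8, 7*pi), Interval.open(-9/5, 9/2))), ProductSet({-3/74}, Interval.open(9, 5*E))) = EmptySet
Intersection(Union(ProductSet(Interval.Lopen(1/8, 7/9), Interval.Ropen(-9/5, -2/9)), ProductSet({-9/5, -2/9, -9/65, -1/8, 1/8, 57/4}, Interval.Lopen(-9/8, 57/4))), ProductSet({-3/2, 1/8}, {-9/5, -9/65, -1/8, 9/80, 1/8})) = ProductSet({1/8}, {-9/65, -1/8, 9/80, 1/8})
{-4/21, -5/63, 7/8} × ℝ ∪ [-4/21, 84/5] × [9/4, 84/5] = ({-4/21, -5/63, 7/8} × ℝ) ∪ ([-4/21, 84/5] × [9/4, 84/5])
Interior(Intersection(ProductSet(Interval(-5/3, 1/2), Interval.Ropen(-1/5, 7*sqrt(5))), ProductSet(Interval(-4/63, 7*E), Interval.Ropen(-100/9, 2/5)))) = ProductSet(Interval.open(-4/63, 1/2), Interval.open(-1/5, 2/5))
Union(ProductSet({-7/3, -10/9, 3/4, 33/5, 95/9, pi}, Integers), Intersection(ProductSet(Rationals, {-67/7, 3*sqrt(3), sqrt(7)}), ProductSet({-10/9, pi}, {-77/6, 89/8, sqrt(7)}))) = Union(ProductSet({-10/9}, {sqrt(7)}), ProductSet({-7/3, -10/9, 3/4, 33/5, 95/9, pi}, Integers))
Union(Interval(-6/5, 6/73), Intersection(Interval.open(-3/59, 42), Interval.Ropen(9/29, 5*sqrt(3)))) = Union(Interval(-6/5, 6/73), Interval.Ropen(9/29, 5*sqrt(3)))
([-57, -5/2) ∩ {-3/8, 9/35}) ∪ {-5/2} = {-5/2}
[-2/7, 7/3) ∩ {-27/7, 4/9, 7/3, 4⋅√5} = {4/9}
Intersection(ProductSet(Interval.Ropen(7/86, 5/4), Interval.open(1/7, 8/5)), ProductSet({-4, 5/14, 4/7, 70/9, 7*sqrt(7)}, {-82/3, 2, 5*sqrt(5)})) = EmptySet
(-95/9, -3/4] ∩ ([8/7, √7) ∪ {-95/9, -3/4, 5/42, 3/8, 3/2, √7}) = {-3/4}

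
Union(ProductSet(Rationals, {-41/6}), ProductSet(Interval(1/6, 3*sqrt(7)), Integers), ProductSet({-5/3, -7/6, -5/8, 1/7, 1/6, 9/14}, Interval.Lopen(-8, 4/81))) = Union(ProductSet({-5/3, -7/6, -5/8, 1/7, 1/6, 9/14}, Interval.Lopen(-8, 4/81)), ProductSet(Interval(1/6, 3*sqrt(7)), Integers), ProductSet(Rationals, {-41/6}))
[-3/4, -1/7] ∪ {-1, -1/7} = {-1} ∪ [-3/4, -1/7]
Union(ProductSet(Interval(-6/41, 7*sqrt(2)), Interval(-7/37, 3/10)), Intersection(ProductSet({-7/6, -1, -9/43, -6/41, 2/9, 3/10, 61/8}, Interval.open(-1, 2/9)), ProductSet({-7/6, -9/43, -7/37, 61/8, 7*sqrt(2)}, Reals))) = Union(ProductSet({-7/6, -9/43, 61/8}, Interval.open(-1, 2/9)), ProductSet(Interval(-6/41, 7*sqrt(2)), Interval(-7/37, 3/10)))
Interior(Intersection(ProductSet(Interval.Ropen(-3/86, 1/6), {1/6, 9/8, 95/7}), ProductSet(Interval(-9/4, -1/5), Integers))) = EmptySet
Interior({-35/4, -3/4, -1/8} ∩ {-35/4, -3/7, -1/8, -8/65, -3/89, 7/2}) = ∅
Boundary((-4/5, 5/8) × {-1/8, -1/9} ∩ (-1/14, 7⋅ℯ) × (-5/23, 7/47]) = [-1/14, 5/8] × {-1/8, -1/9}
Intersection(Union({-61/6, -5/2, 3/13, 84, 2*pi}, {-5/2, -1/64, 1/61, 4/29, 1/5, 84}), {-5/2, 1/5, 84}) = {-5/2, 1/5, 84}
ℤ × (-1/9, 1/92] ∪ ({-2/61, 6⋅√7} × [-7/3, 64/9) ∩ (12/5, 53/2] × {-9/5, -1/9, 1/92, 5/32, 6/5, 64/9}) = (ℤ × (-1/9, 1/92]) ∪ ({6⋅√7} × {-9/5, -1/9, 1/92, 5/32, 6/5})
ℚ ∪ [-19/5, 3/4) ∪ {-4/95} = ℚ ∪ [-19/5, 3/4]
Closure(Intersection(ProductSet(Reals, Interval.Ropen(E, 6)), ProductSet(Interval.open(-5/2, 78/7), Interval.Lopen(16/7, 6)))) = Union(ProductSet({-5/2, 78/7}, Interval(E, 6)), ProductSet(Interval(-5/2, 78/7), {6, E}), ProductSet(Interval.open(-5/2, 78/7), Interval.Ropen(E, 6)))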